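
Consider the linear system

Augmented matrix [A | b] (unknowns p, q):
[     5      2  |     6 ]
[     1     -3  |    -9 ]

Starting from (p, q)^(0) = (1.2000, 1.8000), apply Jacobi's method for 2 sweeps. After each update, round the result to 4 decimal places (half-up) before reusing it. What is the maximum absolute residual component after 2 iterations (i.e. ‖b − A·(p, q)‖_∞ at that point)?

0.6400

Iteration 1:
  p = (6 - (2)·1.8000) / (5) = 0.4800
  q = (-9 - (1)·1.2000) / (-3) = 3.4000
Iteration 2:
  p = (6 - (2)·3.4000) / (5) = -0.1600
  q = (-9 - (1)·0.4800) / (-3) = 3.1600
Residual b − A·x = (0.4800, 0.6400); ∞-norm = 0.6400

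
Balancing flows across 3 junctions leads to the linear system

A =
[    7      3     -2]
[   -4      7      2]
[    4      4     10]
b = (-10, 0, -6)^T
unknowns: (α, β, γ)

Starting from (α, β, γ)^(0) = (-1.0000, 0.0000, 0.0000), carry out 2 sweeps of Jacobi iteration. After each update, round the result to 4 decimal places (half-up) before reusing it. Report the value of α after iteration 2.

Iteration 1:
  α = (-10 - (3)·0.0000 - (-2)·0.0000) / (7) = -1.4286
  β = (0 - (-4)·-1.0000 - (2)·0.0000) / (7) = -0.5714
  γ = (-6 - (4)·-1.0000 - (4)·0.0000) / (10) = -0.2000
Iteration 2:
  α = (-10 - (3)·-0.5714 - (-2)·-0.2000) / (7) = -1.2408
  β = (0 - (-4)·-1.4286 - (2)·-0.2000) / (7) = -0.7592
  γ = (-6 - (4)·-1.4286 - (4)·-0.5714) / (10) = 0.2000

-1.2408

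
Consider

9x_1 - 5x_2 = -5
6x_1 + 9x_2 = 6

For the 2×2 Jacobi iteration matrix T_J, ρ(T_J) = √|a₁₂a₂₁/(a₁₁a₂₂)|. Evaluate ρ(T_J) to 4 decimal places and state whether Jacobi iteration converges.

0.6086

a₁₂a₂₁/(a₁₁a₂₂) = (-5)·(6) / ((9)·(9)) = -0.370370
ρ = √|-0.370370| = √0.370370 = 0.6086
ρ < 1, so Jacobi converges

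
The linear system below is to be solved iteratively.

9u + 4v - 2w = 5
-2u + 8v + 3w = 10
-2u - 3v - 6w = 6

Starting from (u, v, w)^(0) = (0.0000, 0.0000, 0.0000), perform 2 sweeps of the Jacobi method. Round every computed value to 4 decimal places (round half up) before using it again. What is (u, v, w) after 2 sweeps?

Iteration 1:
  u = (5 - (4)·0.0000 - (-2)·0.0000) / (9) = 0.5556
  v = (10 - (-2)·0.0000 - (3)·0.0000) / (8) = 1.2500
  w = (6 - (-2)·0.0000 - (-3)·0.0000) / (-6) = -1.0000
Iteration 2:
  u = (5 - (4)·1.2500 - (-2)·-1.0000) / (9) = -0.2222
  v = (10 - (-2)·0.5556 - (3)·-1.0000) / (8) = 1.7639
  w = (6 - (-2)·0.5556 - (-3)·1.2500) / (-6) = -1.8102

(-0.2222, 1.7639, -1.8102)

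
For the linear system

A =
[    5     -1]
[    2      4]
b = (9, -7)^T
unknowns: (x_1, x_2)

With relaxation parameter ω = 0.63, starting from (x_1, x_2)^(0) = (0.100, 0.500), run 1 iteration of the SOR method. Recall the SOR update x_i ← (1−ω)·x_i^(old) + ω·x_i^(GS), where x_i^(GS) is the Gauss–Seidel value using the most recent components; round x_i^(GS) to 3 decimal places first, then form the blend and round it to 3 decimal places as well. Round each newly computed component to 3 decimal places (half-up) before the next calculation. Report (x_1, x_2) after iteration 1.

(1.234, -1.306)

Iteration 1:
  x_1: GS value = (9 - (-1)·0.500) / (5) = 1.900;  x_1 ← (1−ω)·0.100 + ω·1.900 = 1.234
  x_2: GS value = (-7 - (2)·1.234) / (4) = -2.367;  x_2 ← (1−ω)·0.500 + ω·-2.367 = -1.306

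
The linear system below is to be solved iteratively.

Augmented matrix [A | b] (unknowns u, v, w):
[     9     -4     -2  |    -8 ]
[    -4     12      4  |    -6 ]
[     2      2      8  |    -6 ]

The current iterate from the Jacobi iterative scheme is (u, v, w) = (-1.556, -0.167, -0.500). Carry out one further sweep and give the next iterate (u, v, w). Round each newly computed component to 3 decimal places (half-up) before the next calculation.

One sweep:
  u = (-8 - (-4)·-0.167 - (-2)·-0.500) / (9) = -1.074
  v = (-6 - (-4)·-1.556 - (4)·-0.500) / (12) = -0.852
  w = (-6 - (2)·-1.556 - (2)·-0.167) / (8) = -0.319

(-1.074, -0.852, -0.319)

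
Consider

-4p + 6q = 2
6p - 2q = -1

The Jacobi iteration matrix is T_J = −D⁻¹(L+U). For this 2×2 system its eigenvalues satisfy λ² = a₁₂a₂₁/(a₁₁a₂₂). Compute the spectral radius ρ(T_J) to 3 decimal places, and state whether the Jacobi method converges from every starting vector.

a₁₂a₂₁/(a₁₁a₂₂) = (6)·(6) / ((-4)·(-2)) = 4.500000
ρ = √|4.500000| = √4.500000 = 2.121
ρ > 1, so Jacobi diverges

2.121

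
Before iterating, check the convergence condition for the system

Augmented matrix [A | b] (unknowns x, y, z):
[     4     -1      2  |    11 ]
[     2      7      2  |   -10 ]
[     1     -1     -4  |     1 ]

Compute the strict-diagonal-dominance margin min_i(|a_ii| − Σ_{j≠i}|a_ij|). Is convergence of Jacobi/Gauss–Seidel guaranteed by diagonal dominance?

1

row 1: |4| − (1+2) = 1
row 2: |7| − (2+2) = 3
row 3: |-4| − (1+1) = 2
minimum over rows = 1 → strictly diagonally dominant (convergence guaranteed)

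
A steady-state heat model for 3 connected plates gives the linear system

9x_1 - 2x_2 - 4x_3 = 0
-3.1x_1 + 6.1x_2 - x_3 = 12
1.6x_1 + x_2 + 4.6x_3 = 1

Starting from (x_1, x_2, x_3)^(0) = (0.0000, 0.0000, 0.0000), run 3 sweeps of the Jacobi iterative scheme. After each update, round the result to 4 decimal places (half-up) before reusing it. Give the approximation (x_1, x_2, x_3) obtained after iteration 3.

(0.3516, 2.2040, -0.4037)

Iteration 1:
  x_1 = (0 - (-2)·0.0000 - (-4)·0.0000) / (9) = 0.0000
  x_2 = (12 - (-3.1)·0.0000 - (-1)·0.0000) / (6.1) = 1.9672
  x_3 = (1 - (1.6)·0.0000 - (1)·0.0000) / (4.6) = 0.2174
Iteration 2:
  x_1 = (0 - (-2)·1.9672 - (-4)·0.2174) / (9) = 0.5338
  x_2 = (12 - (-3.1)·0.0000 - (-1)·0.2174) / (6.1) = 2.0029
  x_3 = (1 - (1.6)·0.0000 - (1)·1.9672) / (4.6) = -0.2103
Iteration 3:
  x_1 = (0 - (-2)·2.0029 - (-4)·-0.2103) / (9) = 0.3516
  x_2 = (12 - (-3.1)·0.5338 - (-1)·-0.2103) / (6.1) = 2.2040
  x_3 = (1 - (1.6)·0.5338 - (1)·2.0029) / (4.6) = -0.4037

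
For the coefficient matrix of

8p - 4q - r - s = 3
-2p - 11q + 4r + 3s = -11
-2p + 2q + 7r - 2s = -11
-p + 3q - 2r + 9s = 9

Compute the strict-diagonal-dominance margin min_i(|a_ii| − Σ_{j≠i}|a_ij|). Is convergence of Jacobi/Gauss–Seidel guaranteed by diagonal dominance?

1

row 1: |8| − (4+1+1) = 2
row 2: |-11| − (2+4+3) = 2
row 3: |7| − (2+2+2) = 1
row 4: |9| − (1+3+2) = 3
minimum over rows = 1 → strictly diagonally dominant (convergence guaranteed)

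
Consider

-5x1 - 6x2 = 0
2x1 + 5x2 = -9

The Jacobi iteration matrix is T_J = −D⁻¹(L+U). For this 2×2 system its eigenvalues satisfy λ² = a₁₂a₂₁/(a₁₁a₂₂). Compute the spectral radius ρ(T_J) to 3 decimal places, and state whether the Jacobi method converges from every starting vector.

a₁₂a₂₁/(a₁₁a₂₂) = (-6)·(2) / ((-5)·(5)) = 0.480000
ρ = √|0.480000| = √0.480000 = 0.693
ρ < 1, so Jacobi converges

0.693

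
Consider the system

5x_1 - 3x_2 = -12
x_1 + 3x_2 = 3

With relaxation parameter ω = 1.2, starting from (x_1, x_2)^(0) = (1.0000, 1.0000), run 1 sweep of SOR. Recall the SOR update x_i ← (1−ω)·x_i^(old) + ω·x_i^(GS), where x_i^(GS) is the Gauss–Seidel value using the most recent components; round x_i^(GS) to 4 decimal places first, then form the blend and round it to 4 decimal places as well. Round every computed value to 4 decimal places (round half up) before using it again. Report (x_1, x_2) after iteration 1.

(-2.3600, 1.9440)

Iteration 1:
  x_1: GS value = (-12 - (-3)·1.0000) / (5) = -1.8000;  x_1 ← (1−ω)·1.0000 + ω·-1.8000 = -2.3600
  x_2: GS value = (3 - (1)·-2.3600) / (3) = 1.7867;  x_2 ← (1−ω)·1.0000 + ω·1.7867 = 1.9440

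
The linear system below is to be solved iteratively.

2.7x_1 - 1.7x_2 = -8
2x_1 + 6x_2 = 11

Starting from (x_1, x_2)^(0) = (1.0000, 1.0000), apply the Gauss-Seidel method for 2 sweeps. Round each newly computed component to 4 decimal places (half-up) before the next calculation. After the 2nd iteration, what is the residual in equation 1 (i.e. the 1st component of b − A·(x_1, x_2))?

Iteration 1:
  x_1 = (-8 - (-1.7)·1.0000) / (2.7) = -2.3333
  x_2 = (11 - (2)·-2.3333) / (6) = 2.6111
Iteration 2:
  x_1 = (-8 - (-1.7)·2.6111) / (2.7) = -1.3189
  x_2 = (11 - (2)·-1.3189) / (6) = 2.2730
Residual b − A·x = (-0.5749, -0.0002)

-0.5749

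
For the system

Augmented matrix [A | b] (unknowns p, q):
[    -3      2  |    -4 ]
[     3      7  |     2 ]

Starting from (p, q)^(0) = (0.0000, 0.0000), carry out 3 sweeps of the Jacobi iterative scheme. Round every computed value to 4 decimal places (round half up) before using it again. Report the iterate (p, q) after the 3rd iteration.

(1.1429, -0.3673)

Iteration 1:
  p = (-4 - (2)·0.0000) / (-3) = 1.3333
  q = (2 - (3)·0.0000) / (7) = 0.2857
Iteration 2:
  p = (-4 - (2)·0.2857) / (-3) = 1.5238
  q = (2 - (3)·1.3333) / (7) = -0.2857
Iteration 3:
  p = (-4 - (2)·-0.2857) / (-3) = 1.1429
  q = (2 - (3)·1.5238) / (7) = -0.3673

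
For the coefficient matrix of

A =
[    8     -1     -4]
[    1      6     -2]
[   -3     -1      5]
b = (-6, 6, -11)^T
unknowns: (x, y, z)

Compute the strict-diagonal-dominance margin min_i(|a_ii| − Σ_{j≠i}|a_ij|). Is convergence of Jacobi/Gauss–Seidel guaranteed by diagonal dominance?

1

row 1: |8| − (1+4) = 3
row 2: |6| − (1+2) = 3
row 3: |5| − (3+1) = 1
minimum over rows = 1 → strictly diagonally dominant (convergence guaranteed)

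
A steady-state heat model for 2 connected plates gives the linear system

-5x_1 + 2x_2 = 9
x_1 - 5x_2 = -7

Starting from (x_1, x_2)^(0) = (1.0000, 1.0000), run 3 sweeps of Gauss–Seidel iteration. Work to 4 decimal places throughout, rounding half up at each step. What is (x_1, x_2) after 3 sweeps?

Iteration 1:
  x_1 = (9 - (2)·1.0000) / (-5) = -1.4000
  x_2 = (-7 - (1)·-1.4000) / (-5) = 1.1200
Iteration 2:
  x_1 = (9 - (2)·1.1200) / (-5) = -1.3520
  x_2 = (-7 - (1)·-1.3520) / (-5) = 1.1296
Iteration 3:
  x_1 = (9 - (2)·1.1296) / (-5) = -1.3482
  x_2 = (-7 - (1)·-1.3482) / (-5) = 1.1304

(-1.3482, 1.1304)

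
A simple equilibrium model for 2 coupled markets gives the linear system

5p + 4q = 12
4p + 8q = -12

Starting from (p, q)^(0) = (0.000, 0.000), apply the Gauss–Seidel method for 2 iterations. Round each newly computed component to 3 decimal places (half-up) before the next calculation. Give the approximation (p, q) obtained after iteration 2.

Iteration 1:
  p = (12 - (4)·0.000) / (5) = 2.400
  q = (-12 - (4)·2.400) / (8) = -2.700
Iteration 2:
  p = (12 - (4)·-2.700) / (5) = 4.560
  q = (-12 - (4)·4.560) / (8) = -3.780

(4.560, -3.780)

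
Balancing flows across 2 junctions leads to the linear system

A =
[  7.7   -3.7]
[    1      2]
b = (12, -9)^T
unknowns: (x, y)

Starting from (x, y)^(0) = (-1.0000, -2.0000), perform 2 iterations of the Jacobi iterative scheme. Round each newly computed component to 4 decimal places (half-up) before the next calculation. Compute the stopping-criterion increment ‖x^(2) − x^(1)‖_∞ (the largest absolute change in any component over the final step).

Iteration 1:
  x = (12 - (-3.7)·-2.0000) / (7.7) = 0.5974
  y = (-9 - (1)·-1.0000) / (2) = -4.0000
Iteration 2:
  x = (12 - (-3.7)·-4.0000) / (7.7) = -0.3636
  y = (-9 - (1)·0.5974) / (2) = -4.7987
Change: (-0.9610, -0.7987) → max |·| = 0.9610

0.9610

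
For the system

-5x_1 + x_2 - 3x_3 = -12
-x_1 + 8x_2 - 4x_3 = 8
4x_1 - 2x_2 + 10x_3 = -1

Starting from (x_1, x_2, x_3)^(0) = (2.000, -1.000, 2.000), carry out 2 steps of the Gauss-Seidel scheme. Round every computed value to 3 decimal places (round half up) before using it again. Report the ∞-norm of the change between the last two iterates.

Iteration 1:
  x_1 = (-12 - (1)·-1.000 - (-3)·2.000) / (-5) = 1.000
  x_2 = (8 - (-1)·1.000 - (-4)·2.000) / (8) = 2.125
  x_3 = (-1 - (4)·1.000 - (-2)·2.125) / (10) = -0.075
Iteration 2:
  x_1 = (-12 - (1)·2.125 - (-3)·-0.075) / (-5) = 2.870
  x_2 = (8 - (-1)·2.870 - (-4)·-0.075) / (8) = 1.321
  x_3 = (-1 - (4)·2.870 - (-2)·1.321) / (10) = -0.984
Change: (1.870, -0.804, -0.909) → max |·| = 1.870

1.870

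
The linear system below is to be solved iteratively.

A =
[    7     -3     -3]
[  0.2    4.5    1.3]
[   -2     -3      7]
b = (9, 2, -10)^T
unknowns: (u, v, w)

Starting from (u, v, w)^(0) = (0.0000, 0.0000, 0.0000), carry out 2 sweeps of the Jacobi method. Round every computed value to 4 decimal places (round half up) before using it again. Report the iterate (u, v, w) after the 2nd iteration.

Iteration 1:
  u = (9 - (-3)·0.0000 - (-3)·0.0000) / (7) = 1.2857
  v = (2 - (0.2)·0.0000 - (1.3)·0.0000) / (4.5) = 0.4444
  w = (-10 - (-2)·0.0000 - (-3)·0.0000) / (7) = -1.4286
Iteration 2:
  u = (9 - (-3)·0.4444 - (-3)·-1.4286) / (7) = 0.8639
  v = (2 - (0.2)·1.2857 - (1.3)·-1.4286) / (4.5) = 0.8000
  w = (-10 - (-2)·1.2857 - (-3)·0.4444) / (7) = -0.8708

(0.8639, 0.8000, -0.8708)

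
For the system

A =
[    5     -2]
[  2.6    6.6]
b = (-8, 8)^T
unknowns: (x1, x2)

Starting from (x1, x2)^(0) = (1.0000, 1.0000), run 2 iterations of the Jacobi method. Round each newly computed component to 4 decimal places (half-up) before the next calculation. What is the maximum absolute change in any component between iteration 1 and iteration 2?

Iteration 1:
  x1 = (-8 - (-2)·1.0000) / (5) = -1.2000
  x2 = (8 - (2.6)·1.0000) / (6.6) = 0.8182
Iteration 2:
  x1 = (-8 - (-2)·0.8182) / (5) = -1.2727
  x2 = (8 - (2.6)·-1.2000) / (6.6) = 1.6848
Change: (-0.0727, 0.8666) → max |·| = 0.8666

0.8666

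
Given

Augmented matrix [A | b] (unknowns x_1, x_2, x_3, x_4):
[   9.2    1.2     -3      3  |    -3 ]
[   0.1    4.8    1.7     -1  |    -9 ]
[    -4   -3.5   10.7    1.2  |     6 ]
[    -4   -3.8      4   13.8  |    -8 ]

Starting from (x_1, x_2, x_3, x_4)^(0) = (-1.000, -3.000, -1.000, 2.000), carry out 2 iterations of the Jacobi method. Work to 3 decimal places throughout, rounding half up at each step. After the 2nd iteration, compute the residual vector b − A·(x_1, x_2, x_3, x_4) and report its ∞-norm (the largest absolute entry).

Iteration 1:
  x_1 = (-3 - (1.2)·-3.000 - (-3)·-1.000 - (3)·2.000) / (9.2) = -0.913
  x_2 = (-9 - (0.1)·-1.000 - (1.7)·-1.000 - (-1)·2.000) / (4.8) = -1.083
  x_3 = (6 - (-4)·-1.000 - (-3.5)·-3.000 - (1.2)·2.000) / (10.7) = -1.019
  x_4 = (-8 - (-4)·-1.000 - (-3.8)·-3.000 - (4)·-1.000) / (13.8) = -1.406
Iteration 2:
  x_1 = (-3 - (1.2)·-1.083 - (-3)·-1.019 - (3)·-1.406) / (9.2) = -0.059
  x_2 = (-9 - (0.1)·-0.913 - (1.7)·-1.019 - (-1)·-1.406) / (4.8) = -1.788
  x_3 = (6 - (-4)·-0.913 - (-3.5)·-1.083 - (1.2)·-1.406) / (10.7) = 0.023
  x_4 = (-8 - (-4)·-0.913 - (-3.8)·-1.083 - (4)·-1.019) / (13.8) = -0.847
Residual b − A·x = (2.298, -1.298, 0.276, -3.434); ∞-norm = 3.434

3.434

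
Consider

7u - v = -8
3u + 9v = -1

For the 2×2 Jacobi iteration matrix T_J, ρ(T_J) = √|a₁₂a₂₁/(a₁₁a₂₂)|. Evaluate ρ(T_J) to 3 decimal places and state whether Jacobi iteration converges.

0.218

a₁₂a₂₁/(a₁₁a₂₂) = (-1)·(3) / ((7)·(9)) = -0.047619
ρ = √|-0.047619| = √0.047619 = 0.218
ρ < 1, so Jacobi converges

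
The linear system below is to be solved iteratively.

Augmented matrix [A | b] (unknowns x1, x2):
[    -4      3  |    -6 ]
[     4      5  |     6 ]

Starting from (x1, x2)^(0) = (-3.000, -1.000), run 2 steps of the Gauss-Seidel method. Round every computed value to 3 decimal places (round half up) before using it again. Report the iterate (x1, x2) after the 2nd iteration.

(1.950, -0.360)

Iteration 1:
  x1 = (-6 - (3)·-1.000) / (-4) = 0.750
  x2 = (6 - (4)·0.750) / (5) = 0.600
Iteration 2:
  x1 = (-6 - (3)·0.600) / (-4) = 1.950
  x2 = (6 - (4)·1.950) / (5) = -0.360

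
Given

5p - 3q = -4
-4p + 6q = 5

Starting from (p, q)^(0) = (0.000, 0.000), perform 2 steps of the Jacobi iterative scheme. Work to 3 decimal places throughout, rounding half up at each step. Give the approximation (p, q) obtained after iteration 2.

(-0.300, 0.300)

Iteration 1:
  p = (-4 - (-3)·0.000) / (5) = -0.800
  q = (5 - (-4)·0.000) / (6) = 0.833
Iteration 2:
  p = (-4 - (-3)·0.833) / (5) = -0.300
  q = (5 - (-4)·-0.800) / (6) = 0.300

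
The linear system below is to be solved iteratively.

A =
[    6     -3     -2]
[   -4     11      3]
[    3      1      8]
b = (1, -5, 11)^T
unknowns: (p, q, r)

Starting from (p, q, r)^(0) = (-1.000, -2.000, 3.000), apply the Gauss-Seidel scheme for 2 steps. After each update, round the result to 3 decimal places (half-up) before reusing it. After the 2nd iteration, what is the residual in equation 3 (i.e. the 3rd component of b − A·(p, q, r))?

0.001

Iteration 1:
  p = (1 - (-3)·-2.000 - (-2)·3.000) / (6) = 0.167
  q = (-5 - (-4)·0.167 - (3)·3.000) / (11) = -1.212
  r = (11 - (3)·0.167 - (1)·-1.212) / (8) = 1.464
Iteration 2:
  p = (1 - (-3)·-1.212 - (-2)·1.464) / (6) = 0.049
  q = (-5 - (-4)·0.049 - (3)·1.464) / (11) = -0.836
  r = (11 - (3)·0.049 - (1)·-0.836) / (8) = 1.461
Residual b − A·x = (1.120, 0.009, 0.001)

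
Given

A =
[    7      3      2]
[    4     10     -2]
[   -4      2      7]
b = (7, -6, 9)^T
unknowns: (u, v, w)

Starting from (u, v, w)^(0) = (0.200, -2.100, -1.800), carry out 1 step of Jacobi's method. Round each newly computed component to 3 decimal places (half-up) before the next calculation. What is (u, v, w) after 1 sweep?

(2.414, -1.040, 2.000)

Iteration 1:
  u = (7 - (3)·-2.100 - (2)·-1.800) / (7) = 2.414
  v = (-6 - (4)·0.200 - (-2)·-1.800) / (10) = -1.040
  w = (9 - (-4)·0.200 - (2)·-2.100) / (7) = 2.000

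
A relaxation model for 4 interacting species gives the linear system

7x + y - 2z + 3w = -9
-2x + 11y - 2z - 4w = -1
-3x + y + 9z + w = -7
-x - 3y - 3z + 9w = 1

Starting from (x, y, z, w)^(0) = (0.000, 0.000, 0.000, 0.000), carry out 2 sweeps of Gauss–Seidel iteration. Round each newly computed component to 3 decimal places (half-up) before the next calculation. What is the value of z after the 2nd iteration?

-1.085

Iteration 1:
  x = (-9 - (1)·0.000 - (-2)·0.000 - (3)·0.000) / (7) = -1.286
  y = (-1 - (-2)·-1.286 - (-2)·0.000 - (-4)·0.000) / (11) = -0.325
  z = (-7 - (-3)·-1.286 - (1)·-0.325 - (1)·0.000) / (9) = -1.170
  w = (1 - (-1)·-1.286 - (-3)·-0.325 - (-3)·-1.170) / (9) = -0.530
Iteration 2:
  x = (-9 - (1)·-0.325 - (-2)·-1.170 - (3)·-0.530) / (7) = -1.346
  y = (-1 - (-2)·-1.346 - (-2)·-1.170 - (-4)·-0.530) / (11) = -0.741
  z = (-7 - (-3)·-1.346 - (1)·-0.741 - (1)·-0.530) / (9) = -1.085
  w = (1 - (-1)·-1.346 - (-3)·-0.741 - (-3)·-1.085) / (9) = -0.647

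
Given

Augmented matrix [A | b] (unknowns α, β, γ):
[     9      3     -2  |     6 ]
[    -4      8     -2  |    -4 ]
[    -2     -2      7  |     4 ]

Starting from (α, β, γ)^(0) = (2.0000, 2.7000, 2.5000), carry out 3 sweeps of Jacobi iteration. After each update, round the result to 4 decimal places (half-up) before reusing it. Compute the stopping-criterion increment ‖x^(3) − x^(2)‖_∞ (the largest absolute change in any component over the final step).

0.1687

Iteration 1:
  α = (6 - (3)·2.7000 - (-2)·2.5000) / (9) = 0.3222
  β = (-4 - (-4)·2.0000 - (-2)·2.5000) / (8) = 1.1250
  γ = (4 - (-2)·2.0000 - (-2)·2.7000) / (7) = 1.9143
Iteration 2:
  α = (6 - (3)·1.1250 - (-2)·1.9143) / (9) = 0.7171
  β = (-4 - (-4)·0.3222 - (-2)·1.9143) / (8) = 0.1397
  γ = (4 - (-2)·0.3222 - (-2)·1.1250) / (7) = 0.9849
Iteration 3:
  α = (6 - (3)·0.1397 - (-2)·0.9849) / (9) = 0.8390
  β = (-4 - (-4)·0.7171 - (-2)·0.9849) / (8) = 0.1048
  γ = (4 - (-2)·0.7171 - (-2)·0.1397) / (7) = 0.8162
Change: (0.1219, -0.0349, -0.1687) → max |·| = 0.1687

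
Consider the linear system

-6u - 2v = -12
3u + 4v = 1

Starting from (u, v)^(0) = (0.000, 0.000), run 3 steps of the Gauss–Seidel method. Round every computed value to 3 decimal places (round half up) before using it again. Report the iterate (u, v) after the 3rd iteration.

Iteration 1:
  u = (-12 - (-2)·0.000) / (-6) = 2.000
  v = (1 - (3)·2.000) / (4) = -1.250
Iteration 2:
  u = (-12 - (-2)·-1.250) / (-6) = 2.417
  v = (1 - (3)·2.417) / (4) = -1.563
Iteration 3:
  u = (-12 - (-2)·-1.563) / (-6) = 2.521
  v = (1 - (3)·2.521) / (4) = -1.641

(2.521, -1.641)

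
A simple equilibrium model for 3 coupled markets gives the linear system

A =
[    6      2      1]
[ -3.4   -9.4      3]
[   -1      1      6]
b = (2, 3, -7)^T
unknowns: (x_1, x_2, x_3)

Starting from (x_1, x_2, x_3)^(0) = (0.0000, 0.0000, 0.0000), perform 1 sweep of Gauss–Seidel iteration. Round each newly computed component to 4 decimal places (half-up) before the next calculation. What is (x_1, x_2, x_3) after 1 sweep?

Iteration 1:
  x_1 = (2 - (2)·0.0000 - (1)·0.0000) / (6) = 0.3333
  x_2 = (3 - (-3.4)·0.3333 - (3)·0.0000) / (-9.4) = -0.4397
  x_3 = (-7 - (-1)·0.3333 - (1)·-0.4397) / (6) = -1.0378

(0.3333, -0.4397, -1.0378)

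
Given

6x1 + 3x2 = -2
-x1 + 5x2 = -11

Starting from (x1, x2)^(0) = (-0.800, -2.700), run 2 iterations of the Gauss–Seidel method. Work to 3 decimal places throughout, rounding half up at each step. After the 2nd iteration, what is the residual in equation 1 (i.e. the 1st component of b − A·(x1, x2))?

Iteration 1:
  x1 = (-2 - (3)·-2.700) / (6) = 1.017
  x2 = (-11 - (-1)·1.017) / (5) = -1.997
Iteration 2:
  x1 = (-2 - (3)·-1.997) / (6) = 0.665
  x2 = (-11 - (-1)·0.665) / (5) = -2.067
Residual b − A·x = (0.211, 0.000)

0.211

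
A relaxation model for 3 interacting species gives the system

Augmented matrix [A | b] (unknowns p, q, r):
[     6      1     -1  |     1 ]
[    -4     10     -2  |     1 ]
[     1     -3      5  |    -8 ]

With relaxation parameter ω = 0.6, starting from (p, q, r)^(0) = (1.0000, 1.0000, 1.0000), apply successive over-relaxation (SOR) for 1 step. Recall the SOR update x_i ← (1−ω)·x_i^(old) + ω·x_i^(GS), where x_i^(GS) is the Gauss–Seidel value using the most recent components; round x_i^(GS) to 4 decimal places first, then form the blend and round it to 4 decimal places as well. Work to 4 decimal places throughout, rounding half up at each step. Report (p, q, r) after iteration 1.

Iteration 1:
  p: GS value = (1 - (1)·1.0000 - (-1)·1.0000) / (6) = 0.1667;  p ← (1−ω)·1.0000 + ω·0.1667 = 0.5000
  q: GS value = (1 - (-4)·0.5000 - (-2)·1.0000) / (10) = 0.5000;  q ← (1−ω)·1.0000 + ω·0.5000 = 0.7000
  r: GS value = (-8 - (1)·0.5000 - (-3)·0.7000) / (5) = -1.2800;  r ← (1−ω)·1.0000 + ω·-1.2800 = -0.3680

(0.5000, 0.7000, -0.3680)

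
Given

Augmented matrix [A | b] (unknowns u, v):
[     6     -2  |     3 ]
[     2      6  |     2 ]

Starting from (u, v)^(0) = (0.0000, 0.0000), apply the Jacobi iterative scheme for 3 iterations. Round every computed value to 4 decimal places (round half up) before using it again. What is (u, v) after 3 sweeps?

(0.5556, 0.1296)

Iteration 1:
  u = (3 - (-2)·0.0000) / (6) = 0.5000
  v = (2 - (2)·0.0000) / (6) = 0.3333
Iteration 2:
  u = (3 - (-2)·0.3333) / (6) = 0.6111
  v = (2 - (2)·0.5000) / (6) = 0.1667
Iteration 3:
  u = (3 - (-2)·0.1667) / (6) = 0.5556
  v = (2 - (2)·0.6111) / (6) = 0.1296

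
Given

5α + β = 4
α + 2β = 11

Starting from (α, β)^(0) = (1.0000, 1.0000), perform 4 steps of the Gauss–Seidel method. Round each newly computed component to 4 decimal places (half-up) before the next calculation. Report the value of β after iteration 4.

5.6662

Iteration 1:
  α = (4 - (1)·1.0000) / (5) = 0.6000
  β = (11 - (1)·0.6000) / (2) = 5.2000
Iteration 2:
  α = (4 - (1)·5.2000) / (5) = -0.2400
  β = (11 - (1)·-0.2400) / (2) = 5.6200
Iteration 3:
  α = (4 - (1)·5.6200) / (5) = -0.3240
  β = (11 - (1)·-0.3240) / (2) = 5.6620
Iteration 4:
  α = (4 - (1)·5.6620) / (5) = -0.3324
  β = (11 - (1)·-0.3324) / (2) = 5.6662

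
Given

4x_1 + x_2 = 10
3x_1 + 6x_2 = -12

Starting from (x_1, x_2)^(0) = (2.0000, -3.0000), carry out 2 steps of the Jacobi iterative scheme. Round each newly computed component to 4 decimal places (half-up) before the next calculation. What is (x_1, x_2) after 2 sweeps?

(3.2500, -3.6250)

Iteration 1:
  x_1 = (10 - (1)·-3.0000) / (4) = 3.2500
  x_2 = (-12 - (3)·2.0000) / (6) = -3.0000
Iteration 2:
  x_1 = (10 - (1)·-3.0000) / (4) = 3.2500
  x_2 = (-12 - (3)·3.2500) / (6) = -3.6250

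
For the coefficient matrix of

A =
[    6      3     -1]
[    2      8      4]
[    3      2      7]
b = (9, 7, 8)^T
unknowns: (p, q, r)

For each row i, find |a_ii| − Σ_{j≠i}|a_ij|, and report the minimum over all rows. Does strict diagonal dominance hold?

row 1: |6| − (3+1) = 2
row 2: |8| − (2+4) = 2
row 3: |7| − (3+2) = 2
minimum over rows = 2 → strictly diagonally dominant (convergence guaranteed)

2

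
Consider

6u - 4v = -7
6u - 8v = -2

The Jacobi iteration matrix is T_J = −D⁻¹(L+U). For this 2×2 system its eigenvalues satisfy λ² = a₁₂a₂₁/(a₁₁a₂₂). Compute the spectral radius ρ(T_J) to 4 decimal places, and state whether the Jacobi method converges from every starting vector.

0.7071

a₁₂a₂₁/(a₁₁a₂₂) = (-4)·(6) / ((6)·(-8)) = 0.500000
ρ = √|0.500000| = √0.500000 = 0.7071
ρ < 1, so Jacobi converges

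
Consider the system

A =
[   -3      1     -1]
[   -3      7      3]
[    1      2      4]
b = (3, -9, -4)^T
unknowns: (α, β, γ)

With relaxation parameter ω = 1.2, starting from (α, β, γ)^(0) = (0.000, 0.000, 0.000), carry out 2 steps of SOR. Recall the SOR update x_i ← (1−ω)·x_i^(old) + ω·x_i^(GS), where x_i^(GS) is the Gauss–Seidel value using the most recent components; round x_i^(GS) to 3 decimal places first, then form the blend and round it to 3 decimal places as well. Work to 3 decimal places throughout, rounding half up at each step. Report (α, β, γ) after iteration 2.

Iteration 1:
  α: GS value = (3 - (1)·0.000 - (-1)·0.000) / (-3) = -1.000;  α ← (1−ω)·0.000 + ω·-1.000 = -1.200
  β: GS value = (-9 - (-3)·-1.200 - (3)·0.000) / (7) = -1.800;  β ← (1−ω)·0.000 + ω·-1.800 = -2.160
  γ: GS value = (-4 - (1)·-1.200 - (2)·-2.160) / (4) = 0.380;  γ ← (1−ω)·0.000 + ω·0.380 = 0.456
Iteration 2:
  α: GS value = (3 - (1)·-2.160 - (-1)·0.456) / (-3) = -1.872;  α ← (1−ω)·-1.200 + ω·-1.872 = -2.006
  β: GS value = (-9 - (-3)·-2.006 - (3)·0.456) / (7) = -2.341;  β ← (1−ω)·-2.160 + ω·-2.341 = -2.377
  γ: GS value = (-4 - (1)·-2.006 - (2)·-2.377) / (4) = 0.690;  γ ← (1−ω)·0.456 + ω·0.690 = 0.737

(-2.006, -2.377, 0.737)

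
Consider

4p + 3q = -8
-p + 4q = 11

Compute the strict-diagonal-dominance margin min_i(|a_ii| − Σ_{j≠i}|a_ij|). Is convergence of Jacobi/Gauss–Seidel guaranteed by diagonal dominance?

1

row 1: |4| − (3) = 1
row 2: |4| − (1) = 3
minimum over rows = 1 → strictly diagonally dominant (convergence guaranteed)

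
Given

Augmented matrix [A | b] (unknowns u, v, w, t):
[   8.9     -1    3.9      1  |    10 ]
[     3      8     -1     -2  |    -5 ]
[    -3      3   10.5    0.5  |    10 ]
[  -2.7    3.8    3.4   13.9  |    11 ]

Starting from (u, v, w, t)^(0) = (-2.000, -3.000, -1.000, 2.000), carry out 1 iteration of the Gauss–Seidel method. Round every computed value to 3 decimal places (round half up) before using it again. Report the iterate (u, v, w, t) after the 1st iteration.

Iteration 1:
  u = (10 - (-1)·-3.000 - (3.9)·-1.000 - (1)·2.000) / (8.9) = 1.000
  v = (-5 - (3)·1.000 - (-1)·-1.000 - (-2)·2.000) / (8) = -0.625
  w = (10 - (-3)·1.000 - (3)·-0.625 - (0.5)·2.000) / (10.5) = 1.321
  t = (11 - (-2.7)·1.000 - (3.8)·-0.625 - (3.4)·1.321) / (13.9) = 0.833

(1.000, -0.625, 1.321, 0.833)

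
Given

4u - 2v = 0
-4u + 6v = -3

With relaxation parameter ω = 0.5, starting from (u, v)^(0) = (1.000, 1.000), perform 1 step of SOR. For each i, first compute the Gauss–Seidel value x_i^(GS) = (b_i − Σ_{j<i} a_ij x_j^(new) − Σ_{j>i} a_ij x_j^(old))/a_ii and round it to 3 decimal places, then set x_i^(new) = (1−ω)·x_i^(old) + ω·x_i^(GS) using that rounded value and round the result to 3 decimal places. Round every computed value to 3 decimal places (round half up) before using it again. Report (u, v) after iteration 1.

(0.750, 0.500)

Iteration 1:
  u: GS value = (0 - (-2)·1.000) / (4) = 0.500;  u ← (1−ω)·1.000 + ω·0.500 = 0.750
  v: GS value = (-3 - (-4)·0.750) / (6) = 0.000;  v ← (1−ω)·1.000 + ω·0.000 = 0.500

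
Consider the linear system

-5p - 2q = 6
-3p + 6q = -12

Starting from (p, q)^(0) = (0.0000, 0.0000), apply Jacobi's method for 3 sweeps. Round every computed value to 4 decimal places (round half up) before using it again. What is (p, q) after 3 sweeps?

(-0.1600, -2.2000)

Iteration 1:
  p = (6 - (-2)·0.0000) / (-5) = -1.2000
  q = (-12 - (-3)·0.0000) / (6) = -2.0000
Iteration 2:
  p = (6 - (-2)·-2.0000) / (-5) = -0.4000
  q = (-12 - (-3)·-1.2000) / (6) = -2.6000
Iteration 3:
  p = (6 - (-2)·-2.6000) / (-5) = -0.1600
  q = (-12 - (-3)·-0.4000) / (6) = -2.2000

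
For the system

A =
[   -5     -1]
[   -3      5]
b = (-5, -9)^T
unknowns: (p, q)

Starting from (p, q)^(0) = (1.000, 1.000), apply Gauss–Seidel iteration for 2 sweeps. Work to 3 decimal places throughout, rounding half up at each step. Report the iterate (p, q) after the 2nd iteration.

Iteration 1:
  p = (-5 - (-1)·1.000) / (-5) = 0.800
  q = (-9 - (-3)·0.800) / (5) = -1.320
Iteration 2:
  p = (-5 - (-1)·-1.320) / (-5) = 1.264
  q = (-9 - (-3)·1.264) / (5) = -1.042

(1.264, -1.042)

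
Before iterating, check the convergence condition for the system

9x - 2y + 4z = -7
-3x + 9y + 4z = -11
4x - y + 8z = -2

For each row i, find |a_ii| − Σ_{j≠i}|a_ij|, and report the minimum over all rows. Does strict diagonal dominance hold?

row 1: |9| − (2+4) = 3
row 2: |9| − (3+4) = 2
row 3: |8| − (4+1) = 3
minimum over rows = 2 → strictly diagonally dominant (convergence guaranteed)

2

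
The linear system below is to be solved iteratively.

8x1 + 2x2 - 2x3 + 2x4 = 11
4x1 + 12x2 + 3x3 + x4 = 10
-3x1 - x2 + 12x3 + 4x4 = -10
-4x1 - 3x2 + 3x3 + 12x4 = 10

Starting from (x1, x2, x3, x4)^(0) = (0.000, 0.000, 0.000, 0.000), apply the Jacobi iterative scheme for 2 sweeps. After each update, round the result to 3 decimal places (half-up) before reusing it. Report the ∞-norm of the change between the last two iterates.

Iteration 1:
  x1 = (11 - (2)·0.000 - (-2)·0.000 - (2)·0.000) / (8) = 1.375
  x2 = (10 - (4)·0.000 - (3)·0.000 - (1)·0.000) / (12) = 0.833
  x3 = (-10 - (-3)·0.000 - (-1)·0.000 - (4)·0.000) / (12) = -0.833
  x4 = (10 - (-4)·0.000 - (-3)·0.000 - (3)·0.000) / (12) = 0.833
Iteration 2:
  x1 = (11 - (2)·0.833 - (-2)·-0.833 - (2)·0.833) / (8) = 0.750
  x2 = (10 - (4)·1.375 - (3)·-0.833 - (1)·0.833) / (12) = 0.514
  x3 = (-10 - (-3)·1.375 - (-1)·0.833 - (4)·0.833) / (12) = -0.698
  x4 = (10 - (-4)·1.375 - (-3)·0.833 - (3)·-0.833) / (12) = 1.708
Change: (-0.625, -0.319, 0.135, 0.875) → max |·| = 0.875

0.875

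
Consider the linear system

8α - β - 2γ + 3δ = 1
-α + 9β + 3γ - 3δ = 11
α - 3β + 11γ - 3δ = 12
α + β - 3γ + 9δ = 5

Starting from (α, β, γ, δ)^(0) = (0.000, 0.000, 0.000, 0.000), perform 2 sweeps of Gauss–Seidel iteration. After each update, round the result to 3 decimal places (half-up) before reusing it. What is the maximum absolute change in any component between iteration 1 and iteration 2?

0.180

Iteration 1:
  α = (1 - (-1)·0.000 - (-2)·0.000 - (3)·0.000) / (8) = 0.125
  β = (11 - (-1)·0.125 - (3)·0.000 - (-3)·0.000) / (9) = 1.236
  γ = (12 - (1)·0.125 - (-3)·1.236 - (-3)·0.000) / (11) = 1.417
  δ = (5 - (1)·0.125 - (1)·1.236 - (-3)·1.417) / (9) = 0.877
Iteration 2:
  α = (1 - (-1)·1.236 - (-2)·1.417 - (3)·0.877) / (8) = 0.305
  β = (11 - (-1)·0.305 - (3)·1.417 - (-3)·0.877) / (9) = 1.076
  γ = (12 - (1)·0.305 - (-3)·1.076 - (-3)·0.877) / (11) = 1.596
  δ = (5 - (1)·0.305 - (1)·1.076 - (-3)·1.596) / (9) = 0.934
Change: (0.180, -0.160, 0.179, 0.057) → max |·| = 0.180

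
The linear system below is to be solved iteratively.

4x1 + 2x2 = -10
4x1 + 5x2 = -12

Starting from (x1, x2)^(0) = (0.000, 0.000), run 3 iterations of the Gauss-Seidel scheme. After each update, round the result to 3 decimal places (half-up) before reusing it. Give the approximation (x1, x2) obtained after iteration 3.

Iteration 1:
  x1 = (-10 - (2)·0.000) / (4) = -2.500
  x2 = (-12 - (4)·-2.500) / (5) = -0.400
Iteration 2:
  x1 = (-10 - (2)·-0.400) / (4) = -2.300
  x2 = (-12 - (4)·-2.300) / (5) = -0.560
Iteration 3:
  x1 = (-10 - (2)·-0.560) / (4) = -2.220
  x2 = (-12 - (4)·-2.220) / (5) = -0.624

(-2.220, -0.624)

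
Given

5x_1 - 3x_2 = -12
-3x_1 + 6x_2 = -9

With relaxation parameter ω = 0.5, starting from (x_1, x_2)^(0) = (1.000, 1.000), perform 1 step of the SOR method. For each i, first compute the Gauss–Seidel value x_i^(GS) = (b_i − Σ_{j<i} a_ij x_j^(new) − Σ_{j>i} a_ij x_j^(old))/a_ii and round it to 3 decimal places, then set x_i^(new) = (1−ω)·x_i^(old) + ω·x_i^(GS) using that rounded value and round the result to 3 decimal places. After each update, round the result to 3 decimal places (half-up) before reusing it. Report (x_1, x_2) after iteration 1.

(-0.400, -0.350)

Iteration 1:
  x_1: GS value = (-12 - (-3)·1.000) / (5) = -1.800;  x_1 ← (1−ω)·1.000 + ω·-1.800 = -0.400
  x_2: GS value = (-9 - (-3)·-0.400) / (6) = -1.700;  x_2 ← (1−ω)·1.000 + ω·-1.700 = -0.350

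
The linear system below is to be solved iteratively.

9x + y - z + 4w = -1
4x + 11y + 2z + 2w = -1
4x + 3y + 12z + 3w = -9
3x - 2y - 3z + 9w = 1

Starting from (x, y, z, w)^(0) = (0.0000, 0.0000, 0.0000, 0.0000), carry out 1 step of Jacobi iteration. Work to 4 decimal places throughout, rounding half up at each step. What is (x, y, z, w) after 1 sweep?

(-0.1111, -0.0909, -0.7500, 0.1111)

Iteration 1:
  x = (-1 - (1)·0.0000 - (-1)·0.0000 - (4)·0.0000) / (9) = -0.1111
  y = (-1 - (4)·0.0000 - (2)·0.0000 - (2)·0.0000) / (11) = -0.0909
  z = (-9 - (4)·0.0000 - (3)·0.0000 - (3)·0.0000) / (12) = -0.7500
  w = (1 - (3)·0.0000 - (-2)·0.0000 - (-3)·0.0000) / (9) = 0.1111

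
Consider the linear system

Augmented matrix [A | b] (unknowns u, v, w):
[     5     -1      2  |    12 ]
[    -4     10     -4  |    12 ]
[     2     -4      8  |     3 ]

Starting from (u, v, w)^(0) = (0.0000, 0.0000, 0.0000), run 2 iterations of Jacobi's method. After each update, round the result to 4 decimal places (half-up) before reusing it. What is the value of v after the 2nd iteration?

2.3100

Iteration 1:
  u = (12 - (-1)·0.0000 - (2)·0.0000) / (5) = 2.4000
  v = (12 - (-4)·0.0000 - (-4)·0.0000) / (10) = 1.2000
  w = (3 - (2)·0.0000 - (-4)·0.0000) / (8) = 0.3750
Iteration 2:
  u = (12 - (-1)·1.2000 - (2)·0.3750) / (5) = 2.4900
  v = (12 - (-4)·2.4000 - (-4)·0.3750) / (10) = 2.3100
  w = (3 - (2)·2.4000 - (-4)·1.2000) / (8) = 0.3750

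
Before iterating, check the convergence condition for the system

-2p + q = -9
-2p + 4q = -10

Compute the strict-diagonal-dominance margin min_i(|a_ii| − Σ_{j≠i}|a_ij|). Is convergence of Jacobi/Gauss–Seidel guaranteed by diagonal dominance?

row 1: |-2| − (1) = 1
row 2: |4| − (2) = 2
minimum over rows = 1 → strictly diagonally dominant (convergence guaranteed)

1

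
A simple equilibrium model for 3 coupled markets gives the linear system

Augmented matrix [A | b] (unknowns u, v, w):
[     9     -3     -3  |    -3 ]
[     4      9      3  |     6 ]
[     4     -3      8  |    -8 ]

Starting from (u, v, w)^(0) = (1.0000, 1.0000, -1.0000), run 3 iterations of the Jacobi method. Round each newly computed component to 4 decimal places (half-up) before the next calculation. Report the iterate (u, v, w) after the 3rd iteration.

Iteration 1:
  u = (-3 - (-3)·1.0000 - (-3)·-1.0000) / (9) = -0.3333
  v = (6 - (4)·1.0000 - (3)·-1.0000) / (9) = 0.5556
  w = (-8 - (4)·1.0000 - (-3)·1.0000) / (8) = -1.1250
Iteration 2:
  u = (-3 - (-3)·0.5556 - (-3)·-1.1250) / (9) = -0.5231
  v = (6 - (4)·-0.3333 - (3)·-1.1250) / (9) = 1.1898
  w = (-8 - (4)·-0.3333 - (-3)·0.5556) / (8) = -0.6250
Iteration 3:
  u = (-3 - (-3)·1.1898 - (-3)·-0.6250) / (9) = -0.1451
  v = (6 - (4)·-0.5231 - (3)·-0.6250) / (9) = 1.1075
  w = (-8 - (4)·-0.5231 - (-3)·1.1898) / (8) = -0.2923

(-0.1451, 1.1075, -0.2923)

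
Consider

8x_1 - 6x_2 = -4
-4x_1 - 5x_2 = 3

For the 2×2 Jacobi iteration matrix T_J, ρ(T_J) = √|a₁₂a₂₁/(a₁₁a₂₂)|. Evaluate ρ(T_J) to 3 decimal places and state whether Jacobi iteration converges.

0.775

a₁₂a₂₁/(a₁₁a₂₂) = (-6)·(-4) / ((8)·(-5)) = -0.600000
ρ = √|-0.600000| = √0.600000 = 0.775
ρ < 1, so Jacobi converges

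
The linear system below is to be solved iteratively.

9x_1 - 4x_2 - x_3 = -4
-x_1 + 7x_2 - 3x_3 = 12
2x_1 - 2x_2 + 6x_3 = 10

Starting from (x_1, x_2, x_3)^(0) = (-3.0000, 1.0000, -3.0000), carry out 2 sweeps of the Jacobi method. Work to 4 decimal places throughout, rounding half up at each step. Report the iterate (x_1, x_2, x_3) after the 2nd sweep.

(-0.1111, 2.9524, 1.7778)

Iteration 1:
  x_1 = (-4 - (-4)·1.0000 - (-1)·-3.0000) / (9) = -0.3333
  x_2 = (12 - (-1)·-3.0000 - (-3)·-3.0000) / (7) = 0.0000
  x_3 = (10 - (2)·-3.0000 - (-2)·1.0000) / (6) = 3.0000
Iteration 2:
  x_1 = (-4 - (-4)·0.0000 - (-1)·3.0000) / (9) = -0.1111
  x_2 = (12 - (-1)·-0.3333 - (-3)·3.0000) / (7) = 2.9524
  x_3 = (10 - (2)·-0.3333 - (-2)·0.0000) / (6) = 1.7778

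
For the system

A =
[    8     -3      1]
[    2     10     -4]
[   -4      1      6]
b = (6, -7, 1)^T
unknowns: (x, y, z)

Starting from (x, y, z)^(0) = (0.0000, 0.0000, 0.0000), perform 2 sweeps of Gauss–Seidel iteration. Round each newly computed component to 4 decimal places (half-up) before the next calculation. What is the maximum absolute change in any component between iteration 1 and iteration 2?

Iteration 1:
  x = (6 - (-3)·0.0000 - (1)·0.0000) / (8) = 0.7500
  y = (-7 - (2)·0.7500 - (-4)·0.0000) / (10) = -0.8500
  z = (1 - (-4)·0.7500 - (1)·-0.8500) / (6) = 0.8083
Iteration 2:
  x = (6 - (-3)·-0.8500 - (1)·0.8083) / (8) = 0.3302
  y = (-7 - (2)·0.3302 - (-4)·0.8083) / (10) = -0.4427
  z = (1 - (-4)·0.3302 - (1)·-0.4427) / (6) = 0.4606
Change: (-0.4198, 0.4073, -0.3477) → max |·| = 0.4198

0.4198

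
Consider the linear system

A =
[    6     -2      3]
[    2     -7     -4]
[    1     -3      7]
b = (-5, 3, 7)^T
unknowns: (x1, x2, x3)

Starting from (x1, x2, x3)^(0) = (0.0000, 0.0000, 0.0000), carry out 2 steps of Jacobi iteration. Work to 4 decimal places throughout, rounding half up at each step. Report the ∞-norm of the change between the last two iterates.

Iteration 1:
  x1 = (-5 - (-2)·0.0000 - (3)·0.0000) / (6) = -0.8333
  x2 = (3 - (2)·0.0000 - (-4)·0.0000) / (-7) = -0.4286
  x3 = (7 - (1)·0.0000 - (-3)·0.0000) / (7) = 1.0000
Iteration 2:
  x1 = (-5 - (-2)·-0.4286 - (3)·1.0000) / (6) = -1.4762
  x2 = (3 - (2)·-0.8333 - (-4)·1.0000) / (-7) = -1.2381
  x3 = (7 - (1)·-0.8333 - (-3)·-0.4286) / (7) = 0.9354
Change: (-0.6429, -0.8095, -0.0646) → max |·| = 0.8095

0.8095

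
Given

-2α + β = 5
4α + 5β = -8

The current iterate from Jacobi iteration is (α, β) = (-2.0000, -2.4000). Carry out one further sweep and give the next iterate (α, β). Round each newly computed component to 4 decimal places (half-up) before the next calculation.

One sweep:
  α = (5 - (1)·-2.4000) / (-2) = -3.7000
  β = (-8 - (4)·-2.0000) / (5) = 0.0000

(-3.7000, 0.0000)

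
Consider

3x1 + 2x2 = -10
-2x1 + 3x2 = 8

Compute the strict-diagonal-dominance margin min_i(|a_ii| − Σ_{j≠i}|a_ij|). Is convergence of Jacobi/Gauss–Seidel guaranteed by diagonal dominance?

row 1: |3| − (2) = 1
row 2: |3| − (2) = 1
minimum over rows = 1 → strictly diagonally dominant (convergence guaranteed)

1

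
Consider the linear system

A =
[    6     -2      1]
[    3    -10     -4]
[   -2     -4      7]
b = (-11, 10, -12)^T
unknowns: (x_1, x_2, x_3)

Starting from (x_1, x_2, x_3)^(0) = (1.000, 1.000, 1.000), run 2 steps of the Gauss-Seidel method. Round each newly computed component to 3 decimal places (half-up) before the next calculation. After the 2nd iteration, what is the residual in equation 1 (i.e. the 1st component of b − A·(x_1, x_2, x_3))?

2.409

Iteration 1:
  x_1 = (-11 - (-2)·1.000 - (1)·1.000) / (6) = -1.667
  x_2 = (10 - (3)·-1.667 - (-4)·1.000) / (-10) = -1.900
  x_3 = (-12 - (-2)·-1.667 - (-4)·-1.900) / (7) = -3.276
Iteration 2:
  x_1 = (-11 - (-2)·-1.900 - (1)·-3.276) / (6) = -1.921
  x_2 = (10 - (3)·-1.921 - (-4)·-3.276) / (-10) = -0.266
  x_3 = (-12 - (-2)·-1.921 - (-4)·-0.266) / (7) = -2.415
Residual b − A·x = (2.409, 3.443, -0.001)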